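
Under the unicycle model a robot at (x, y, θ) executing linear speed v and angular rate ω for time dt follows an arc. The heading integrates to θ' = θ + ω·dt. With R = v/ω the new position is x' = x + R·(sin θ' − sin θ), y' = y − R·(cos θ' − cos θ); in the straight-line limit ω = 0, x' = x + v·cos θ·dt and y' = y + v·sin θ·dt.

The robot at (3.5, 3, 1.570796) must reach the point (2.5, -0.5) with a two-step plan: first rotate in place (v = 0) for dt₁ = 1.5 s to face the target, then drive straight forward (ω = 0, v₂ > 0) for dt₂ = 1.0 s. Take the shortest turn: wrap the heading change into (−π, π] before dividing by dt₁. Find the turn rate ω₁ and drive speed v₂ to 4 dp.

ω₁ = 1.9089, v₂ = 3.6401

heading to target = atan2(-0.5−3, 2.5−3.5) = -1.8491
Δθ = wrap(-1.8491 − 1.5708) = 2.8633; ω₁ = Δθ/dt₁ = 1.9089
distance = √((2.5−3.5)² + (-0.5−3)²) = 3.6401; v₂ = distance/dt₂ = 3.6401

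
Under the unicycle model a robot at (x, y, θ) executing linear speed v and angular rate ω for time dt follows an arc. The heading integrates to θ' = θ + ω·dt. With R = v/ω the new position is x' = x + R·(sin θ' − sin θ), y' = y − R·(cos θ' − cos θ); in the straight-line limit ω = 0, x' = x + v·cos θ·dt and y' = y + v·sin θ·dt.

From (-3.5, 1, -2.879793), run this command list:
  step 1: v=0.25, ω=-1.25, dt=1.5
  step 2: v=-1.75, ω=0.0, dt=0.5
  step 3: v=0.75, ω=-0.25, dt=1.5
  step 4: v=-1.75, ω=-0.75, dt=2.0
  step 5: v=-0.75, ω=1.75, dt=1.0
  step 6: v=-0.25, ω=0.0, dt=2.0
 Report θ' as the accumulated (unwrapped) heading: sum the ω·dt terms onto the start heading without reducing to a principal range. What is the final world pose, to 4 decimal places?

step 1: θ'=-4.7548 (R=-0.2000) → pose (-3.7516, 1.2017, -4.7548)
step 2: θ'=-4.7548 (straight) → pose (-3.7887, 0.3274, -4.7548)
step 3: θ'=-5.1298 (R=-3.0000) → pose (-3.5338, 1.4164, -5.1298)
step 4: θ'=-6.6298 (R=2.3333) → pose (-6.4595, 0.1678, -6.6298)
step 5: θ'=-4.8798 (R=-0.4286) → pose (-7.0276, -0.1639, -4.8798)
step 6: θ'=-4.8798 (straight) → pose (-7.1109, -0.6569, -4.8798)

(-7.1109, -0.6569, -4.8798)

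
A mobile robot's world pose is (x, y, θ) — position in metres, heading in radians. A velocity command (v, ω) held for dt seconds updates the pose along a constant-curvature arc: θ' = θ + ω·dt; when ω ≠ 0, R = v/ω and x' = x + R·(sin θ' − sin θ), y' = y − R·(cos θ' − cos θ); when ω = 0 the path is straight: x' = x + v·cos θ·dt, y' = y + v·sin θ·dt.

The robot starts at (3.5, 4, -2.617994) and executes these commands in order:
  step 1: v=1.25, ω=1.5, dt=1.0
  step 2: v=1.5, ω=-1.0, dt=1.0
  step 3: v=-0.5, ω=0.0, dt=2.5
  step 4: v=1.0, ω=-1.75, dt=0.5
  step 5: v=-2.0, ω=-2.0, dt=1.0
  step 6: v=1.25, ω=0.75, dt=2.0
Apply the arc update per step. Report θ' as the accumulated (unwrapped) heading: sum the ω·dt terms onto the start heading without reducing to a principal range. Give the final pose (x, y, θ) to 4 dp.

step 1: θ'=-1.1180 (R=0.8333) → pose (3.1673, 2.9137, -1.1180)
step 2: θ'=-2.1180 (R=-1.5000) → pose (3.0995, 1.4771, -2.1180)
step 3: θ'=-2.1180 (straight) → pose (3.7498, 2.5445, -2.1180)
step 4: θ'=-2.9930 (R=-0.5714) → pose (3.3464, 2.2767, -2.9930)
step 5: θ'=-4.9930 (R=1.0000) → pose (4.4554, 1.0108, -4.9930)
step 6: θ'=-3.4930 (R=1.6667) → pose (3.4276, 3.0372, -3.4930)

(3.4276, 3.0372, -3.4930)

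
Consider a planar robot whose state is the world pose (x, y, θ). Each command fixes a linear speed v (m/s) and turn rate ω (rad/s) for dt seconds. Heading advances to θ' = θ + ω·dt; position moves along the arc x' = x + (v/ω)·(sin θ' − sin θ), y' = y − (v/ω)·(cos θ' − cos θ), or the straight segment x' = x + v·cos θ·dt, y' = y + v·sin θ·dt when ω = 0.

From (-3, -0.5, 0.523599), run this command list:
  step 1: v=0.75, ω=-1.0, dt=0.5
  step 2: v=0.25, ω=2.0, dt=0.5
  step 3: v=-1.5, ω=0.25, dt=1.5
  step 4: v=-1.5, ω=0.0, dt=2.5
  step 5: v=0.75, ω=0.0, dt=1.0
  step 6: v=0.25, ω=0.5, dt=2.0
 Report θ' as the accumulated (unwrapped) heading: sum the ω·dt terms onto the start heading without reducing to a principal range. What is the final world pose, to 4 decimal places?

step 1: θ'=0.0236 (R=-0.7500) → pose (-2.6427, -0.3997, 0.0236)
step 2: θ'=1.0236 (R=0.1250) → pose (-2.5389, -0.3398, 1.0236)
step 3: θ'=1.3986 (R=-6.0000) → pose (-3.3262, -2.4335, 1.3986)
step 4: θ'=1.3986 (straight) → pose (-3.9688, -6.1280, 1.3986)
step 5: θ'=1.3986 (straight) → pose (-3.8403, -5.3891, 1.3986)
step 6: θ'=2.3986 (R=0.5000) → pose (-3.9946, -4.9352, 2.3986)

(-3.9946, -4.9352, 2.3986)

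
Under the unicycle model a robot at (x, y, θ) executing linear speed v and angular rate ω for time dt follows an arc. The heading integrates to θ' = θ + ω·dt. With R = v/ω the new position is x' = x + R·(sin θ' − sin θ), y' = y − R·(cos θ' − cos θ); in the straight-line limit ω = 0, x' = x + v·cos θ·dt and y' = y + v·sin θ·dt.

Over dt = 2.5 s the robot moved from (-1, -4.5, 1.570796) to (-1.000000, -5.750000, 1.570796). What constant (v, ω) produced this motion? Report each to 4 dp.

Δθ = 1.570796 − 1.570796 = 0.000000
ω = Δθ/dt = 0.000000/2.5 = 0.0000
ω = 0 → v = (Δx·cos θ + Δy·sin θ)/dt = -0.5000

v = -0.5000, ω = 0.0000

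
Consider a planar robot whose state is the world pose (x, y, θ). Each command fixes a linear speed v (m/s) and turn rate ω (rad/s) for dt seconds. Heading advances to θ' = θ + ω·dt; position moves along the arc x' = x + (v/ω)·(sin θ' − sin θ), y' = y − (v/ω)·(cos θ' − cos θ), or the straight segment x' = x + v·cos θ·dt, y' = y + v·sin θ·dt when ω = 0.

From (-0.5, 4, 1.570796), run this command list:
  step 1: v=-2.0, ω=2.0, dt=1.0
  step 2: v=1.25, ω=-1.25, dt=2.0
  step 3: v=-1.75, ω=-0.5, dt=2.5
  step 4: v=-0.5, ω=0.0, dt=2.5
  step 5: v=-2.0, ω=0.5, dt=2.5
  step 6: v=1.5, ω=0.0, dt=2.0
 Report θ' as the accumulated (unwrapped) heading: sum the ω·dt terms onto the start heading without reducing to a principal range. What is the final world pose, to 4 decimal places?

(-8.0880, 3.5508, 1.0708)

step 1: θ'=3.5708 (R=-1.0000) → pose (0.9161, 3.0907, 3.5708)
step 2: θ'=1.0708 (R=-1.0000) → pose (-0.3776, 4.4794, 1.0708)
step 3: θ'=-0.1792 (R=3.5000) → pose (-4.0730, 2.7135, -0.1792)
step 4: θ'=-0.1792 (straight) → pose (-5.3030, 2.9363, -0.1792)
step 5: θ'=1.0708 (R=-4.0000) → pose (-9.5263, 0.9180, 1.0708)
step 6: θ'=1.0708 (straight) → pose (-8.0880, 3.5508, 1.0708)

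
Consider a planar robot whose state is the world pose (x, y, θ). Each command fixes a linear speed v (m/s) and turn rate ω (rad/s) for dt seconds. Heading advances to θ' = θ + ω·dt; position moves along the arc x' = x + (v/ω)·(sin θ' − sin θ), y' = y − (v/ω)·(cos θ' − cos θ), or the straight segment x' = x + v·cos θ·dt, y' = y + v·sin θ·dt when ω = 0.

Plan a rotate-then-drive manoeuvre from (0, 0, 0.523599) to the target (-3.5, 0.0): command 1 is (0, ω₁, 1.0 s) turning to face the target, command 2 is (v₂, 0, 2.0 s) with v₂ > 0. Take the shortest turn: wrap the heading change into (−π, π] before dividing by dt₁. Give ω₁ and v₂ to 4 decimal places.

ω₁ = 2.6180, v₂ = 1.7500

heading to target = atan2(0−0, -3.5−0) = 3.1416
Δθ = wrap(3.1416 − 0.5236) = 2.6180; ω₁ = Δθ/dt₁ = 2.6180
distance = √((-3.5−0)² + (0−0)²) = 3.5000; v₂ = distance/dt₂ = 1.7500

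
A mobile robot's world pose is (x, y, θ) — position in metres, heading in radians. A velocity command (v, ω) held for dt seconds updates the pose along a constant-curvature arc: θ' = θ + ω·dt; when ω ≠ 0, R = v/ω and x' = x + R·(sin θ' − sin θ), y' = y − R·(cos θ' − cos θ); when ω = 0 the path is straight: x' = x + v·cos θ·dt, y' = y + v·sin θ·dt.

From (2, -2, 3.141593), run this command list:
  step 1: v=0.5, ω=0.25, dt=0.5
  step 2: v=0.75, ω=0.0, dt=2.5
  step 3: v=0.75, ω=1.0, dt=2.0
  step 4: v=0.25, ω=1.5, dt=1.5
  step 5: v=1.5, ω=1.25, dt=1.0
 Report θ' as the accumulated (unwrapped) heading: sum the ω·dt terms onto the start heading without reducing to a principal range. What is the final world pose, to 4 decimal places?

(-0.7533, -2.0091, 8.7666)

step 1: θ'=3.2666 (R=2.0000) → pose (1.7507, -2.0156, 3.2666)
step 2: θ'=3.2666 (straight) → pose (-0.1097, -2.2494, 3.2666)
step 3: θ'=5.2666 (R=0.7500) → pose (-0.6540, -3.3882, 5.2666)
step 4: θ'=7.5166 (R=0.1667) → pose (-0.3550, -3.3557, 7.5166)
step 5: θ'=8.7666 (R=1.2000) → pose (-0.7533, -2.0091, 8.7666)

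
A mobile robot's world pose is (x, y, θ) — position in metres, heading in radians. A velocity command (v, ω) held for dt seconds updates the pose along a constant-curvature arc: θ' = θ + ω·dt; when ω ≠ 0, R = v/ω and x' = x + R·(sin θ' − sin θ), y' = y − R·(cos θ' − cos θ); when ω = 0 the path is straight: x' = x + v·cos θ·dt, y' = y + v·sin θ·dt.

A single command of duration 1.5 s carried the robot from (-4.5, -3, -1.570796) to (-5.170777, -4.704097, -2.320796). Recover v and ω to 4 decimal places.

Δθ = -2.320796 − -1.570796 = -0.750000
ω = Δθ/dt = -0.750000/1.5 = -0.5000
R = −Δy/(cos θ' − cos θ) = -2.5000
v = R·ω = -2.5000·-0.5000 = 1.2500

v = 1.2500, ω = -0.5000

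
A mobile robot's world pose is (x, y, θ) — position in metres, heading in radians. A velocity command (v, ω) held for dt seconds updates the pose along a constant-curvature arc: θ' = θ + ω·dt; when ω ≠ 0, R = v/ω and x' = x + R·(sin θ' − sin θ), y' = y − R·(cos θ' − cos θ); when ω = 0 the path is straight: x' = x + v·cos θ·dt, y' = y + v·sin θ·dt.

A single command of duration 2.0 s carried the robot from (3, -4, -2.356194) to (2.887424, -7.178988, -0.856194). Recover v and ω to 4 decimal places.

v = 1.7500, ω = 0.7500

Δθ = -0.856194 − -2.356194 = 1.500000
ω = Δθ/dt = 1.500000/2.0 = 0.7500
R = −Δy/(cos θ' − cos θ) = 2.3333
v = R·ω = 2.3333·0.7500 = 1.7500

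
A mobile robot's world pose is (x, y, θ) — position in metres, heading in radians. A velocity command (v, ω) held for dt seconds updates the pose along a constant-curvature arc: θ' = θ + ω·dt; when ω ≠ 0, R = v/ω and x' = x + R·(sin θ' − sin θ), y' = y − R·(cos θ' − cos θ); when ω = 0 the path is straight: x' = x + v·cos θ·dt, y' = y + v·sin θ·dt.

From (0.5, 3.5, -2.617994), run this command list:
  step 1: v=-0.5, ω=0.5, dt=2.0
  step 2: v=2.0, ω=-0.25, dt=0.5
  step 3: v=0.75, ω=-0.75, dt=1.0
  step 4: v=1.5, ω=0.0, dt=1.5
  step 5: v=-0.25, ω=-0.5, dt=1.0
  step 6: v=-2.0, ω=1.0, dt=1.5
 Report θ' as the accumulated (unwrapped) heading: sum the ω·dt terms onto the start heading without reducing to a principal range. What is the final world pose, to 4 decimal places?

step 1: θ'=-1.6180 (R=-1.0000) → pose (0.9989, 4.3188, -1.6180)
step 2: θ'=-1.7430 (R=-8.0000) → pose (0.8895, 3.3255, -1.7430)
step 3: θ'=-2.4930 (R=-1.0000) → pose (0.5083, 2.6999, -2.4930)
step 4: θ'=-2.4930 (straight) → pose (-1.2848, 1.3408, -2.4930)
step 5: θ'=-2.9930 (R=0.5000) → pose (-1.0567, 1.4368, -2.9930)
step 6: θ'=-1.4930 (R=-2.0000) → pose (0.6411, 3.5702, -1.4930)

(0.6411, 3.5702, -1.4930)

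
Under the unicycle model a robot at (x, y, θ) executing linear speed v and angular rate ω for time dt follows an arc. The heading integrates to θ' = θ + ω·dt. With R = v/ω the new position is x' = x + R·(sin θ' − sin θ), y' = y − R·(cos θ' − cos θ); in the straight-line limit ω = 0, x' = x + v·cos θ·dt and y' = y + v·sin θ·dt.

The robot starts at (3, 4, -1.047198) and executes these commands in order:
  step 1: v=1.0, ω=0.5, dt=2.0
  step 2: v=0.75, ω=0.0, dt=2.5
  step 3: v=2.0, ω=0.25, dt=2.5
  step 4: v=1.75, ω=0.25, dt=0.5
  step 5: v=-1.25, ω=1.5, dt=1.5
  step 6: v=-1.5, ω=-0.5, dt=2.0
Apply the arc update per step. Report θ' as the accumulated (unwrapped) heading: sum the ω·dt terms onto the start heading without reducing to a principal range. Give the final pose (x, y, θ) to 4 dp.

step 1: θ'=-0.0472 (R=2.0000) → pose (4.6377, 3.0022, -0.0472)
step 2: θ'=-0.0472 (straight) → pose (6.5106, 2.9138, -0.0472)
step 3: θ'=0.5778 (R=8.0000) → pose (11.2575, 4.2035, 0.5778)
step 4: θ'=0.7028 (R=7.0000) → pose (11.9587, 4.7260, 0.7028)
step 5: θ'=2.9528 (R=-0.8333) → pose (12.3410, 3.2716, 2.9528)
step 6: θ'=1.9528 (R=3.0000) → pose (14.5617, 1.4432, 1.9528)

(14.5617, 1.4432, 1.9528)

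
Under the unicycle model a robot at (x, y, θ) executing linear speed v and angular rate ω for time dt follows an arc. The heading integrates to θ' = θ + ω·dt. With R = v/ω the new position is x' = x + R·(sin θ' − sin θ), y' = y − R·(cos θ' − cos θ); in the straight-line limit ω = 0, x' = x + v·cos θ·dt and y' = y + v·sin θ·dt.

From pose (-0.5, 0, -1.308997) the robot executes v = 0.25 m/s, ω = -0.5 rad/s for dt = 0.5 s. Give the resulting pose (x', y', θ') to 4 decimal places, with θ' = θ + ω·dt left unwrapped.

θ' = -1.3090 + -0.5·0.5 = -1.5590
R = v/ω = 0.25/-0.5 = -0.5000
x' = -0.5 + -0.5000·(sin -1.5590 − sin -1.3090) = -0.4830
y' = 0 − -0.5000·(cos -1.5590 − cos -1.3090) = -0.1235

(-0.4830, -0.1235, -1.5590)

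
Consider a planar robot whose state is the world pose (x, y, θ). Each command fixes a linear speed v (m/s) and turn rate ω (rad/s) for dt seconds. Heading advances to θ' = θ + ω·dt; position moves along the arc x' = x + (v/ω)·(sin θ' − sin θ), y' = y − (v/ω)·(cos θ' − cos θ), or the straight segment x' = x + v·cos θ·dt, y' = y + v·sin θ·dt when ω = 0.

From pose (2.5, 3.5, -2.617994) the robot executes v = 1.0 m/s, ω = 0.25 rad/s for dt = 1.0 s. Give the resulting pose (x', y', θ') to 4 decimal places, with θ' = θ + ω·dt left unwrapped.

θ' = -2.6180 + 0.25·1.0 = -2.3680
R = v/ω = 1.0/0.25 = 4.0000
x' = 2.5 + 4.0000·(sin -2.3680 − sin -2.6180) = 1.7051
y' = 3.5 − 4.0000·(cos -2.3680 − cos -2.6180) = 2.8975

(1.7051, 2.8975, -2.3680)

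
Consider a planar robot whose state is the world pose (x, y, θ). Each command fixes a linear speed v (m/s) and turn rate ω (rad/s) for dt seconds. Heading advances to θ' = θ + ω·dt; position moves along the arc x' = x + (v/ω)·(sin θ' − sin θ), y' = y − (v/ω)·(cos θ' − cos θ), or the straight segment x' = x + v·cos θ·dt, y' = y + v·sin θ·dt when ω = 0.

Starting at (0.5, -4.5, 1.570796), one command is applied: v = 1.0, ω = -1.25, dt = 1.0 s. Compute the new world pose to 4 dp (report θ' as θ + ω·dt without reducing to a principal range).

θ' = 1.5708 + -1.25·1.0 = 0.3208
R = v/ω = 1.0/-1.25 = -0.8000
x' = 0.5 + -0.8000·(sin 0.3208 − sin 1.5708) = 1.0477
y' = -4.5 − -0.8000·(cos 0.3208 − cos 1.5708) = -3.7408

(1.0477, -3.7408, 0.3208)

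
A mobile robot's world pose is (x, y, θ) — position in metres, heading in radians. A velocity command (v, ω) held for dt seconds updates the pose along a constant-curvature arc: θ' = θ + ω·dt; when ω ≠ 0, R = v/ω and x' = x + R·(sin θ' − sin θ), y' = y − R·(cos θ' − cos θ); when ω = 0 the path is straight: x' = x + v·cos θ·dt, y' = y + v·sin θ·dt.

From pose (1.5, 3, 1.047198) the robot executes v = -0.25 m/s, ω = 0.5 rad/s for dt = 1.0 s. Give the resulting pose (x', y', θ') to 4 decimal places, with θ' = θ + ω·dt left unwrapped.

θ' = 1.0472 + 0.5·1.0 = 1.5472
R = v/ω = -0.25/0.5 = -0.5000
x' = 1.5 + -0.5000·(sin 1.5472 − sin 1.0472) = 1.4332
y' = 3 − -0.5000·(cos 1.5472 − cos 1.0472) = 2.7618

(1.4332, 2.7618, 1.5472)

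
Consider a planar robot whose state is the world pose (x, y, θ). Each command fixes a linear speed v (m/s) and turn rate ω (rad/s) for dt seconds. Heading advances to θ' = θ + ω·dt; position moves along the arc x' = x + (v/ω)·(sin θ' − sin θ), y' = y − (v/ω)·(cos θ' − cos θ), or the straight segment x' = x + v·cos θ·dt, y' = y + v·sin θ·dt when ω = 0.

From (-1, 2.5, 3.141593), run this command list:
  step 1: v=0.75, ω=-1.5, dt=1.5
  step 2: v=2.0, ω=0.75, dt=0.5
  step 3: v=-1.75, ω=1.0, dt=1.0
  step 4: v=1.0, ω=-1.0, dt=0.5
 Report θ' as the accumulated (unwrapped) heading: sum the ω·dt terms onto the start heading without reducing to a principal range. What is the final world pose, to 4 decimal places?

step 1: θ'=0.8916 (R=-0.5000) → pose (-1.3890, 3.3141, 0.8916)
step 2: θ'=1.2666 (R=2.6667) → pose (-0.9197, 4.1905, 1.2666)
step 3: θ'=2.2666 (R=-1.7500) → pose (-0.5932, 2.5445, 2.2666)
step 4: θ'=1.7666 (R=-1.0000) → pose (-0.8066, 2.9910, 1.7666)

(-0.8066, 2.9910, 1.7666)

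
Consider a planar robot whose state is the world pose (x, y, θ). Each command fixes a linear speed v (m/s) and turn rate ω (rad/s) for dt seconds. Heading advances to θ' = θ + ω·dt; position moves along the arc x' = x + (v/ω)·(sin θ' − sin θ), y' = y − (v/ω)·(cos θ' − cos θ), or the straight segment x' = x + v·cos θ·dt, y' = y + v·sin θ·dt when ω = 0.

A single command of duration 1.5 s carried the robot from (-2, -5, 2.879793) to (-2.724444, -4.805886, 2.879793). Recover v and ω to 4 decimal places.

Δθ = 2.879793 − 2.879793 = 0.000000
ω = Δθ/dt = 0.000000/1.5 = 0.0000
ω = 0 → v = (Δx·cos θ + Δy·sin θ)/dt = 0.5000

v = 0.5000, ω = 0.0000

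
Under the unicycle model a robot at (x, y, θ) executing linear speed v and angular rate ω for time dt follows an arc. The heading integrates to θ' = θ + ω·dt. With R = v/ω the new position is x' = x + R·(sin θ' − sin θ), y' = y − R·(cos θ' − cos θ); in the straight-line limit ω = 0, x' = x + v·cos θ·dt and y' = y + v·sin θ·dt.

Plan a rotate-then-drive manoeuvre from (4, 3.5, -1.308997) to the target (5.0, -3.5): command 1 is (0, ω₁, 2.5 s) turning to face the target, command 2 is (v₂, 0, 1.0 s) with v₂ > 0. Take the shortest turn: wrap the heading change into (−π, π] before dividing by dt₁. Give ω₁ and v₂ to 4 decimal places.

ω₁ = -0.0480, v₂ = 7.0711

heading to target = atan2(-3.5−3.5, 5−4) = -1.4289
Δθ = wrap(-1.4289 − -1.3090) = -0.1199; ω₁ = Δθ/dt₁ = -0.0480
distance = √((5−4)² + (-3.5−3.5)²) = 7.0711; v₂ = distance/dt₂ = 7.0711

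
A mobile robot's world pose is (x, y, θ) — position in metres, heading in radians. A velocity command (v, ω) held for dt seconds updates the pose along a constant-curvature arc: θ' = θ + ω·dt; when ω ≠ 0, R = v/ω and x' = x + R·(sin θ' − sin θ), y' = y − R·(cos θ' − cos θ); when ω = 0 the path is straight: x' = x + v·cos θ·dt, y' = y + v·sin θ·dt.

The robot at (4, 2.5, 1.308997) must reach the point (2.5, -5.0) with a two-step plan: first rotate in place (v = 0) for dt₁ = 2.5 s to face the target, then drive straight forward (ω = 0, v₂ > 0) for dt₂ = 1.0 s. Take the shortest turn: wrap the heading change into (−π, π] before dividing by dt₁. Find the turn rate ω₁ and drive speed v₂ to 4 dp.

ω₁ = -1.2309, v₂ = 7.6485

heading to target = atan2(-5−2.5, 2.5−4) = -1.7682
Δθ = wrap(-1.7682 − 1.3090) = -3.0772; ω₁ = Δθ/dt₁ = -1.2309
distance = √((2.5−4)² + (-5−2.5)²) = 7.6485; v₂ = distance/dt₂ = 7.6485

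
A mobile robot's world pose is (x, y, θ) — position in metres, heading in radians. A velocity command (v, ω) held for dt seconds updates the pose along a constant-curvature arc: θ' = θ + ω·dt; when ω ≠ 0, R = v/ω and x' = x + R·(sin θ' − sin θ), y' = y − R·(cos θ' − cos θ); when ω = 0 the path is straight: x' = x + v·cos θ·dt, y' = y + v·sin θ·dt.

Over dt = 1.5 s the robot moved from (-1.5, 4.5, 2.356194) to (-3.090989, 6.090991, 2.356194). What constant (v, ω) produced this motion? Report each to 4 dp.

Δθ = 2.356194 − 2.356194 = 0.000000
ω = Δθ/dt = 0.000000/1.5 = 0.0000
ω = 0 → v = (Δx·cos θ + Δy·sin θ)/dt = 1.5000

v = 1.5000, ω = 0.0000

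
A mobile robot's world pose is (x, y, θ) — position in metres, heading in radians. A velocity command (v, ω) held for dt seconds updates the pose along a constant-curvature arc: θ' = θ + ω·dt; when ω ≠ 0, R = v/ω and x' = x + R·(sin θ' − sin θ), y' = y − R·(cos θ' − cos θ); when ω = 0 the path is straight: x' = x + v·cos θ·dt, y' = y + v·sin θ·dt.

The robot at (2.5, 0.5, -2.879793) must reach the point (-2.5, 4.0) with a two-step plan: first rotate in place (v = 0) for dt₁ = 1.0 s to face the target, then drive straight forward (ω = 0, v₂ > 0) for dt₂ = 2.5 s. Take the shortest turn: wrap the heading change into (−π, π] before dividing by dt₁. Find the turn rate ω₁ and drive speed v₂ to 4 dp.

heading to target = atan2(4−0.5, -2.5−2.5) = 2.5309
Δθ = wrap(2.5309 − -2.8798) = -0.8725; ω₁ = Δθ/dt₁ = -0.8725
distance = √((-2.5−2.5)² + (4−0.5)²) = 6.1033; v₂ = distance/dt₂ = 2.4413

ω₁ = -0.8725, v₂ = 2.4413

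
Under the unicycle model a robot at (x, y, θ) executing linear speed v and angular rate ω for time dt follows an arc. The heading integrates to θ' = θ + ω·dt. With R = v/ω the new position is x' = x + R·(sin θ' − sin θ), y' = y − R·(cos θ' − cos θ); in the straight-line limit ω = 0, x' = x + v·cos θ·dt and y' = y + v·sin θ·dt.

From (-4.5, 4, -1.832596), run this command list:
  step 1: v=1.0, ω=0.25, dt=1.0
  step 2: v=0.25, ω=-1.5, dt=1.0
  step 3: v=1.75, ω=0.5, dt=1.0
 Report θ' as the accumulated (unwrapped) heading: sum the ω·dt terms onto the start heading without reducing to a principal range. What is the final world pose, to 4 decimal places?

(-6.4427, 2.3209, -2.5826)

step 1: θ'=-1.5826 (R=4.0000) → pose (-4.6360, 3.0119, -1.5826)
step 2: θ'=-3.0826 (R=-0.1667) → pose (-4.7928, 2.8475, -3.0826)
step 3: θ'=-2.5826 (R=3.5000) → pose (-6.4427, 2.3209, -2.5826)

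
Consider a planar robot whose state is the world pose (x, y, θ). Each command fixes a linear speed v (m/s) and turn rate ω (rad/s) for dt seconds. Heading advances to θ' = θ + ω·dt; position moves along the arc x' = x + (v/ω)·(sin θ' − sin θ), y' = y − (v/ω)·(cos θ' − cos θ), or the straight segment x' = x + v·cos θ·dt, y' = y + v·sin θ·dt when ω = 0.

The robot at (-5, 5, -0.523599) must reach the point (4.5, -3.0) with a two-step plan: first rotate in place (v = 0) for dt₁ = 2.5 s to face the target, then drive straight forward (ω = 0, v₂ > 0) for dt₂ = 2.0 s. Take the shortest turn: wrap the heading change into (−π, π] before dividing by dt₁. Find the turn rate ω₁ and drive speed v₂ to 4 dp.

ω₁ = -0.0705, v₂ = 6.2099

heading to target = atan2(-3−5, 4.5−-5) = -0.6999
Δθ = wrap(-0.6999 − -0.5236) = -0.1763; ω₁ = Δθ/dt₁ = -0.0705
distance = √((4.5−-5)² + (-3−5)²) = 12.4197; v₂ = distance/dt₂ = 6.2099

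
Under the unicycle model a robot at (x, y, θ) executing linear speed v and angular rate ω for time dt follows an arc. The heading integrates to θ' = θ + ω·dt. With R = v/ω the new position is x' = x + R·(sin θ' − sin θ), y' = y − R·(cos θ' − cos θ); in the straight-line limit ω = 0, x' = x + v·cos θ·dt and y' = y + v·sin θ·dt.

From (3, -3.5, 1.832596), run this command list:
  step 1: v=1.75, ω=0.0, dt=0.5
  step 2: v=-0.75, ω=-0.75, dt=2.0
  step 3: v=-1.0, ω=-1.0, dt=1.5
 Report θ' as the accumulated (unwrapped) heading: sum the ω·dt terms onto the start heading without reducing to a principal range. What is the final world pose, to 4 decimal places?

(0.8879, -3.3062, -1.1674)

step 1: θ'=1.8326 (straight) → pose (2.7735, -2.6548, 1.8326)
step 2: θ'=0.3326 (R=1.0000) → pose (2.1341, -3.8588, 0.3326)
step 3: θ'=-1.1674 (R=1.0000) → pose (0.8879, -3.3062, -1.1674)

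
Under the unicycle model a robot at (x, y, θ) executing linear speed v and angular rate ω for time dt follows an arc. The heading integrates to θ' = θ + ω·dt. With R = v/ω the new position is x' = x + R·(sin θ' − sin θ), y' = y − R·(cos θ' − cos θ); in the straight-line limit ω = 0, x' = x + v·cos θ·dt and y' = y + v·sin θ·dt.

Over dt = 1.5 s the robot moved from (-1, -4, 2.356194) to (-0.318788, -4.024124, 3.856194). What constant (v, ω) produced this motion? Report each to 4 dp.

v = -0.5000, ω = 1.0000

Δθ = 3.856194 − 2.356194 = 1.500000
ω = Δθ/dt = 1.500000/1.5 = 1.0000
R = Δx/(sin θ' − sin θ) = -0.5000
v = R·ω = -0.5000·1.0000 = -0.5000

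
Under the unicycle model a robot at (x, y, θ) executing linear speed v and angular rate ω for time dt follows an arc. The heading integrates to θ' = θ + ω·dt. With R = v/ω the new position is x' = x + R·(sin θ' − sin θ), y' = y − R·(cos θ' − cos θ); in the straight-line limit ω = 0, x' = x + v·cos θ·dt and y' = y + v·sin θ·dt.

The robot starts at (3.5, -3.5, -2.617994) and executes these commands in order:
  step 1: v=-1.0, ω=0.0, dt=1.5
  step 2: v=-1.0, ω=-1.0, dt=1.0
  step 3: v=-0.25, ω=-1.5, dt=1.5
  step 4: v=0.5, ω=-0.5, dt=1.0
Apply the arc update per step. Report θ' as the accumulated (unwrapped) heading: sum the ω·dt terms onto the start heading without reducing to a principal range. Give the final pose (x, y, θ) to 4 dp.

step 1: θ'=-2.6180 (straight) → pose (4.7990, -2.7500, -2.6180)
step 2: θ'=-3.6180 (R=1.0000) → pose (5.7576, -2.7274, -3.6180)
step 3: θ'=-5.8680 (R=0.1667) → pose (5.7484, -3.0280, -5.8680)
step 4: θ'=-6.3680 (R=-1.0000) → pose (6.2365, -2.9466, -6.3680)

(6.2365, -2.9466, -6.3680)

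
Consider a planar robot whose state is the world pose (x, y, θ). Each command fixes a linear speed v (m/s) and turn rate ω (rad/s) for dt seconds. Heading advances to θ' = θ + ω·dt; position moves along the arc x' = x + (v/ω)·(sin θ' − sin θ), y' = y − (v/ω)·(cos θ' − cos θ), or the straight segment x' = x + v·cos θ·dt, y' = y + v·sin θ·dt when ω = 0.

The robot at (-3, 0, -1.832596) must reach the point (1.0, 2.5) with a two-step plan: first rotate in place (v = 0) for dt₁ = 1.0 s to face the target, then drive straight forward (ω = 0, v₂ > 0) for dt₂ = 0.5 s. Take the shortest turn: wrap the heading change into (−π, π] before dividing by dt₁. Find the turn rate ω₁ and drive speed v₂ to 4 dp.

heading to target = atan2(2.5−0, 1−-3) = 0.5586
Δθ = wrap(0.5586 − -1.8326) = 2.3912; ω₁ = Δθ/dt₁ = 2.3912
distance = √((1−-3)² + (2.5−0)²) = 4.7170; v₂ = distance/dt₂ = 9.4340

ω₁ = 2.3912, v₂ = 9.4340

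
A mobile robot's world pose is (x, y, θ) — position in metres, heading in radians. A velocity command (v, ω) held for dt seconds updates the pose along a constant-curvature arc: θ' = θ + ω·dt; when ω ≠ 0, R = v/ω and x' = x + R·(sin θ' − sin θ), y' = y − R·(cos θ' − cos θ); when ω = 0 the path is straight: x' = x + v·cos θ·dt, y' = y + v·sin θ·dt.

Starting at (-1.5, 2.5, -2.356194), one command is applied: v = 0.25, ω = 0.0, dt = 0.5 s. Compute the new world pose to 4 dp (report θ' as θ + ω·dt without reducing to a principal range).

θ' = -2.3562 + 0.0·0.5 = -2.3562
ω = 0 → straight: x' = -1.5 + 0.25·cos(-2.3562)·0.5 = -1.5884
y' = 2.5 + 0.25·sin(-2.3562)·0.5 = 2.4116

(-1.5884, 2.4116, -2.3562)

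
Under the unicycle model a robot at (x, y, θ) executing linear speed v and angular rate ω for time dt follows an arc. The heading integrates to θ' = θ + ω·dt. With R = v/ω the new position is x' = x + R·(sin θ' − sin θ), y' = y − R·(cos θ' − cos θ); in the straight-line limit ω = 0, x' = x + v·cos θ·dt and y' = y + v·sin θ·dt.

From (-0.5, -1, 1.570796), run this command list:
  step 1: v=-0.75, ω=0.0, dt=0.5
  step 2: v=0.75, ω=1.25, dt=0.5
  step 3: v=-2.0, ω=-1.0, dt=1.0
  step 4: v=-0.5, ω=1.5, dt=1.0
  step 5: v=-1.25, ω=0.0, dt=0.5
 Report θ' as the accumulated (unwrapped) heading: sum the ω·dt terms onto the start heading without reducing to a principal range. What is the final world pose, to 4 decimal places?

(0.3560, -3.6190, 2.6958)

step 1: θ'=1.5708 (straight) → pose (-0.5000, -1.3750, 1.5708)
step 2: θ'=2.1958 (R=0.6000) → pose (-0.6134, -1.0239, 2.1958)
step 3: θ'=1.1958 (R=2.0000) → pose (-0.3743, -2.9267, 1.1958)
step 4: θ'=2.6958 (R=-0.3333) → pose (-0.2079, -3.3495, 2.6958)
step 5: θ'=2.6958 (straight) → pose (0.3560, -3.6190, 2.6958)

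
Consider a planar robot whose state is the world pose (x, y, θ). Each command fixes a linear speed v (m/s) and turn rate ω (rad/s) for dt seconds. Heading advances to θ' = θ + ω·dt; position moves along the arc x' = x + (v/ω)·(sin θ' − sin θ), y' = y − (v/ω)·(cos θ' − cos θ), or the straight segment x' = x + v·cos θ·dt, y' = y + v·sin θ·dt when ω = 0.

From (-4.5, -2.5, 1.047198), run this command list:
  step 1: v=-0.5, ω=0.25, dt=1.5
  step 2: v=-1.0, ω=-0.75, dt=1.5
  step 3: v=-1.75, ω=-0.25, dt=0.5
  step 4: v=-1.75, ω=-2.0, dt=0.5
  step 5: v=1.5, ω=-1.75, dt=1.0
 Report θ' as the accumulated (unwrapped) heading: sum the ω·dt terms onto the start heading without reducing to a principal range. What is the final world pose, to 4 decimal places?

step 1: θ'=1.4222 (R=-2.0000) → pose (-4.7459, -3.2039, 1.4222)
step 2: θ'=0.2972 (R=1.3333) → pose (-5.6741, -4.2814, 0.2972)
step 3: θ'=0.1722 (R=7.0000) → pose (-6.5245, -4.4847, 0.1722)
step 4: θ'=-0.8278 (R=0.8750) → pose (-7.3189, -4.2146, -0.8278)
step 5: θ'=-2.5778 (R=-0.8571) → pose (-7.4921, -5.5189, -2.5778)

(-7.4921, -5.5189, -2.5778)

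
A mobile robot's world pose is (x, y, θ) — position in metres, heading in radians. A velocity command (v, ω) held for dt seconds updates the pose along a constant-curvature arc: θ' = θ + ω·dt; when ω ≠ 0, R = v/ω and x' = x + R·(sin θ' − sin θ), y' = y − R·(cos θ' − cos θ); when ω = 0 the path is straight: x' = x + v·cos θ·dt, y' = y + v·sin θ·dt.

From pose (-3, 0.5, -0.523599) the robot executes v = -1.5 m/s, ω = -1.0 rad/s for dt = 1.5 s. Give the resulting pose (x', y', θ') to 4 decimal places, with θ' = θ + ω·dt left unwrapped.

(-3.5988, 2.4553, -2.0236)

θ' = -0.5236 + -1.0·1.5 = -2.0236
R = v/ω = -1.5/-1.0 = 1.5000
x' = -3 + 1.5000·(sin -2.0236 − sin -0.5236) = -3.5988
y' = 0.5 − 1.5000·(cos -2.0236 − cos -0.5236) = 2.4553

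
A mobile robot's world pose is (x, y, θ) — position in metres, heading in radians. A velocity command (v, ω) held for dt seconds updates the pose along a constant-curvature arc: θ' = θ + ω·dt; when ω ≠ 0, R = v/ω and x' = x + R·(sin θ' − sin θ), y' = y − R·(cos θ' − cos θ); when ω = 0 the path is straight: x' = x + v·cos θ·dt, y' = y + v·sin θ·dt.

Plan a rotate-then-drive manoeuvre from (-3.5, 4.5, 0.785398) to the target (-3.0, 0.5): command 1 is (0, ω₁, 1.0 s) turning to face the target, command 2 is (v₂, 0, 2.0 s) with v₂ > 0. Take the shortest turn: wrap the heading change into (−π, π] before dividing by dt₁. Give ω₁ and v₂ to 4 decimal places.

heading to target = atan2(0.5−4.5, -3−-3.5) = -1.4464
Δθ = wrap(-1.4464 − 0.7854) = -2.2318; ω₁ = Δθ/dt₁ = -2.2318
distance = √((-3−-3.5)² + (0.5−4.5)²) = 4.0311; v₂ = distance/dt₂ = 2.0156

ω₁ = -2.2318, v₂ = 2.0156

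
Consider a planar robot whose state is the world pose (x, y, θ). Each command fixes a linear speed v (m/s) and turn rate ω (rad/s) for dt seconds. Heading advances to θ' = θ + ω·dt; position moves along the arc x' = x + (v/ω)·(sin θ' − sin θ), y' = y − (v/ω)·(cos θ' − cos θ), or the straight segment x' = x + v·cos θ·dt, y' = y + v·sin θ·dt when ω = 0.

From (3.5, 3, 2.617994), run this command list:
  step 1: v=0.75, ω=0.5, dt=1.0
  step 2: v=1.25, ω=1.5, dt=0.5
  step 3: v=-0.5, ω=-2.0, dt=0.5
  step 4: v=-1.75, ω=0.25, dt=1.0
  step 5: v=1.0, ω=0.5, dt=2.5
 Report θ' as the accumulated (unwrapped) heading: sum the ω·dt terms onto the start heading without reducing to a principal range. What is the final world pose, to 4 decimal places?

step 1: θ'=3.1180 (R=1.5000) → pose (2.7854, 3.2005, 3.1180)
step 2: θ'=3.8680 (R=0.8333) → pose (2.2122, 2.9904, 3.8680)
step 3: θ'=2.8680 (R=0.2500) → pose (2.4458, 3.0442, 2.8680)
step 4: θ'=3.1180 (R=-7.0000) → pose (4.1721, 2.7858, 3.1180)
step 5: θ'=4.3680 (R=2.0000) → pose (2.2423, 1.4616, 4.3680)

(2.2423, 1.4616, 4.3680)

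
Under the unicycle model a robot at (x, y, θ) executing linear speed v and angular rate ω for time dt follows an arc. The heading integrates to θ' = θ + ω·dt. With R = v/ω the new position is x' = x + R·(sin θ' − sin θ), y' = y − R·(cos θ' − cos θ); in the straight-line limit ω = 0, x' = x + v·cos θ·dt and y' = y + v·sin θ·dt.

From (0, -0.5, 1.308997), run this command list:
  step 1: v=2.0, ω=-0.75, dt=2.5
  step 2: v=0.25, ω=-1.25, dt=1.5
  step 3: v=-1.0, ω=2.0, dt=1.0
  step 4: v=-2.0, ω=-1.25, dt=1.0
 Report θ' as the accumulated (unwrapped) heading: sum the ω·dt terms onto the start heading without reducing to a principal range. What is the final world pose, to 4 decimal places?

step 1: θ'=-0.5660 (R=-2.6667) → pose (4.0058, 1.0606, -0.5660)
step 2: θ'=-2.4410 (R=-0.2000) → pose (4.0275, 0.7389, -2.4410)
step 3: θ'=-0.4410 (R=-0.5000) → pose (3.9186, 1.5733, -0.4410)
step 4: θ'=-1.6910 (R=1.6000) → pose (3.0131, 3.2121, -1.6910)

(3.0131, 3.2121, -1.6910)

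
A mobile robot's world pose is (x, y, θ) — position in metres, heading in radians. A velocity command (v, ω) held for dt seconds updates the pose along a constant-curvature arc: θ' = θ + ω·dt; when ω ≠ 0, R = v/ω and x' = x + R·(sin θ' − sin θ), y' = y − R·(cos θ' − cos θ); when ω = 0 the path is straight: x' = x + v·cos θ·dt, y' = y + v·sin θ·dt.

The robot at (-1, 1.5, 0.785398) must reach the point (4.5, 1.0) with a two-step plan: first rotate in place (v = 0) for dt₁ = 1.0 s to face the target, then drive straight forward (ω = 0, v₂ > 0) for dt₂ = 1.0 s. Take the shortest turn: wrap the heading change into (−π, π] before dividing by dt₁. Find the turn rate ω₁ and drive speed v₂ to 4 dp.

ω₁ = -0.8761, v₂ = 5.5227

heading to target = atan2(1−1.5, 4.5−-1) = -0.0907
Δθ = wrap(-0.0907 − 0.7854) = -0.8761; ω₁ = Δθ/dt₁ = -0.8761
distance = √((4.5−-1)² + (1−1.5)²) = 5.5227; v₂ = distance/dt₂ = 5.5227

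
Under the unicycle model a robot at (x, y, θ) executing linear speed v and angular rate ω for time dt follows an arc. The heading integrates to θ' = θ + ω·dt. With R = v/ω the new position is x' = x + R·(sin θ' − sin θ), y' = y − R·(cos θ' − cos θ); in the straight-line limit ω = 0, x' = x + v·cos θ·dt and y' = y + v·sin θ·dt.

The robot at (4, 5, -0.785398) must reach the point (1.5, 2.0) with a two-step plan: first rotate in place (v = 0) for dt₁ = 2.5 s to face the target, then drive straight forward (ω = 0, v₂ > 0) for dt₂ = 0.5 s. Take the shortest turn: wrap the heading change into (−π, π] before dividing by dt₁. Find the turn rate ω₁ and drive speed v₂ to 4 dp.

ω₁ = -0.5921, v₂ = 7.8102

heading to target = atan2(2−5, 1.5−4) = -2.2655
Δθ = wrap(-2.2655 − -0.7854) = -1.4801; ω₁ = Δθ/dt₁ = -0.5921
distance = √((1.5−4)² + (2−5)²) = 3.9051; v₂ = distance/dt₂ = 7.8102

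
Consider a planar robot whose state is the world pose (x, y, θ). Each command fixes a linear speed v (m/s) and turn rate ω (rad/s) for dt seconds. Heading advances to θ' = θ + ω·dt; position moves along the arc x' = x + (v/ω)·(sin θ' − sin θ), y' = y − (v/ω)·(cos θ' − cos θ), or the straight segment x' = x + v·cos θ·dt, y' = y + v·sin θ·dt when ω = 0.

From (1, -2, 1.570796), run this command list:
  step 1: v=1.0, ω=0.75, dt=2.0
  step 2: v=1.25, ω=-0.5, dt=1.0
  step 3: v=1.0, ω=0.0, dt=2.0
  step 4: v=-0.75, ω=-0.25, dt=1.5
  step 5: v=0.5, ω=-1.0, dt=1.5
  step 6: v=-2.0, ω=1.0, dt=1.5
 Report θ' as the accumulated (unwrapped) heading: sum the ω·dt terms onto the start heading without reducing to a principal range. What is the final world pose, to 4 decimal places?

(-2.5388, -1.9974, 2.1958)

step 1: θ'=3.0708 (R=1.3333) → pose (-0.2390, -0.6700, 3.0708)
step 2: θ'=2.5708 (R=-2.5000) → pose (-1.4129, -0.2799, 2.5708)
step 3: θ'=2.5708 (straight) → pose (-3.0959, 0.8007, 2.5708)
step 4: θ'=2.1958 (R=3.0000) → pose (-2.2839, 0.0315, 2.1958)
step 5: θ'=0.6958 (R=-0.5000) → pose (-2.1989, 0.7079, 0.6958)
step 6: θ'=2.1958 (R=-2.0000) → pose (-2.5388, -1.9974, 2.1958)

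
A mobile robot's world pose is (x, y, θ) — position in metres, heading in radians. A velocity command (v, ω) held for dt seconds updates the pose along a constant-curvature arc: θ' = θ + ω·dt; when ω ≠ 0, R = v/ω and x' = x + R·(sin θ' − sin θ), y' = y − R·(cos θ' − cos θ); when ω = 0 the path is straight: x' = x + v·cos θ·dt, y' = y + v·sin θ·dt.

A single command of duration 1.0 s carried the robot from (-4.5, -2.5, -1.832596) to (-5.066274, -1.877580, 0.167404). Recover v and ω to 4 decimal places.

v = -1.0000, ω = 2.0000

Δθ = 0.167404 − -1.832596 = 2.000000
ω = Δθ/dt = 2.000000/1.0 = 2.0000
R = −Δy/(cos θ' − cos θ) = -0.5000
v = R·ω = -0.5000·2.0000 = -1.0000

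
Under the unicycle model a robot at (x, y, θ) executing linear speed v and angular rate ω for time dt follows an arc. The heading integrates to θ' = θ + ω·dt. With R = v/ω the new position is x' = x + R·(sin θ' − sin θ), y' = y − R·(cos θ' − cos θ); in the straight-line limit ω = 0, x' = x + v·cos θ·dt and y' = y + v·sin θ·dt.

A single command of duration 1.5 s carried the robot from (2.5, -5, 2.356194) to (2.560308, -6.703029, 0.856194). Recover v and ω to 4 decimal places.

v = -1.2500, ω = -1.0000

Δθ = 0.856194 − 2.356194 = -1.500000
ω = Δθ/dt = -1.500000/1.5 = -1.0000
R = −Δy/(cos θ' − cos θ) = 1.2500
v = R·ω = 1.2500·-1.0000 = -1.2500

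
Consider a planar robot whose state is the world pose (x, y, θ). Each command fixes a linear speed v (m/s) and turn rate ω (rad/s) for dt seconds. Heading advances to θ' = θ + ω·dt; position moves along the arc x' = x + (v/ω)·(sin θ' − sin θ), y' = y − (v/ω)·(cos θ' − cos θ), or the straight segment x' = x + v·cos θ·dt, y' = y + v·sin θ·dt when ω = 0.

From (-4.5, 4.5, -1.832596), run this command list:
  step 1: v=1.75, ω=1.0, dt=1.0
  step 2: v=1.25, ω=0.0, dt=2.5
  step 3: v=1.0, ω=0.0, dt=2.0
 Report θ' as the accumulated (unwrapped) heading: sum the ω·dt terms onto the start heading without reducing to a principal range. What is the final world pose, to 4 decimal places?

step 1: θ'=-0.8326 (R=1.7500) → pose (-4.1041, 2.8694, -0.8326)
step 2: θ'=-0.8326 (straight) → pose (-2.0011, 0.5579, -0.8326)
step 3: θ'=-0.8326 (straight) → pose (-0.6552, -0.9215, -0.8326)

(-0.6552, -0.9215, -0.8326)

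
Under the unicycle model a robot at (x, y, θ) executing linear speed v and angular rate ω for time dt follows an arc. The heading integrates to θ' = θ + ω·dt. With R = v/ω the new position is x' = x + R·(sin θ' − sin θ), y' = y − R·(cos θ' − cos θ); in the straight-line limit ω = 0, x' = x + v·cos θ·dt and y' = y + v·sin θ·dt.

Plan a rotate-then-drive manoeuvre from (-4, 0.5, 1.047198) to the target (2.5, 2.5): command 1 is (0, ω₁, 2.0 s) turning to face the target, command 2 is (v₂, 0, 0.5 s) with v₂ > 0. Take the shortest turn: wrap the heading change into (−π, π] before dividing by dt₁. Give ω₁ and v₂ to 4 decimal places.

heading to target = atan2(2.5−0.5, 2.5−-4) = 0.2985
Δθ = wrap(0.2985 − 1.0472) = -0.7487; ω₁ = Δθ/dt₁ = -0.3743
distance = √((2.5−-4)² + (2.5−0.5)²) = 6.8007; v₂ = distance/dt₂ = 13.6015

ω₁ = -0.3743, v₂ = 13.6015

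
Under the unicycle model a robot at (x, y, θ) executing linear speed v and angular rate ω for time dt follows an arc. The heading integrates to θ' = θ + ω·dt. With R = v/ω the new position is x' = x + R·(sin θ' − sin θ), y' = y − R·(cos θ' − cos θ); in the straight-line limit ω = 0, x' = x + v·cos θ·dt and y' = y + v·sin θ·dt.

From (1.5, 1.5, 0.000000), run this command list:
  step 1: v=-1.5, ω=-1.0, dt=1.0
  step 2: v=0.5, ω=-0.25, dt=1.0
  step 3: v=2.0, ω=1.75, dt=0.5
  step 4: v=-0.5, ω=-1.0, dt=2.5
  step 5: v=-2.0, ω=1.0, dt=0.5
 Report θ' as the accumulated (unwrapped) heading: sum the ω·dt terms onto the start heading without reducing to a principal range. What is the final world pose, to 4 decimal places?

(2.0307, 2.4729, -2.3750)

step 1: θ'=-1.0000 (R=1.5000) → pose (0.2378, 2.1895, -1.0000)
step 2: θ'=-1.2500 (R=-2.0000) → pose (0.4528, 1.7396, -1.2500)
step 3: θ'=-0.3750 (R=1.1429) → pose (1.1188, 1.0365, -0.3750)
step 4: θ'=-2.8750 (R=0.5000) → pose (1.1702, 1.9841, -2.8750)
step 5: θ'=-2.3750 (R=-2.0000) → pose (2.0307, 2.4729, -2.3750)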